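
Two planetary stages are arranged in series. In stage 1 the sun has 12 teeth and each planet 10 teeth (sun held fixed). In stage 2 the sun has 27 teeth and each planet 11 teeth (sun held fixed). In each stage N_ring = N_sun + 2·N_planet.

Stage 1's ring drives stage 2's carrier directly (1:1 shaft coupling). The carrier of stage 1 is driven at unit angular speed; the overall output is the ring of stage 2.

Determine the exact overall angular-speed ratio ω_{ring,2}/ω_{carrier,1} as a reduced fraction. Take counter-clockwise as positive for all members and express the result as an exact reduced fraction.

209/98

Stage 1: N_ring = 12 + 2·10 = 32
Stage 1: 12(ω_s−ω_c) = −32(ω_r−ω_c),  ω_s=0, ω_c=1
Stage 1: ω_r = 1 − (12/32)(0−1) = 11/8
  ⇒ ω_r¹/ω_c¹ = 11/8
Stage 2: N_ring = 27 + 2·11 = 49
Stage 2: 27(ω_s−ω_c) = −49(ω_r−ω_c),  ω_s=0, ω_c=1
Stage 2: ω_r = 1 − (27/49)(0−1) = 76/49
  ⇒ ω_r²/ω_c² = 76/49
Coupling ω_c² = ω_r¹ ⇒ overall = 11/8 × 76/49 = 209/98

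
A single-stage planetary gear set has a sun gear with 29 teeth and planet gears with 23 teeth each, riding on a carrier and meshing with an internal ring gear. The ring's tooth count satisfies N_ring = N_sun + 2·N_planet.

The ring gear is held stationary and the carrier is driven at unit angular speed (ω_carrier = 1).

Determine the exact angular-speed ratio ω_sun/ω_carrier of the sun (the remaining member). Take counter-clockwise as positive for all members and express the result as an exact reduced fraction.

104/29

N_ring = 29 + 2·23 = 75
29(ω_s−ω_c) = −75(ω_r−ω_c),  ω_r=0, ω_c=1
ω_s = 1 − (75/29)(0−1) = 104/29
ω_s/ω_c = 104/29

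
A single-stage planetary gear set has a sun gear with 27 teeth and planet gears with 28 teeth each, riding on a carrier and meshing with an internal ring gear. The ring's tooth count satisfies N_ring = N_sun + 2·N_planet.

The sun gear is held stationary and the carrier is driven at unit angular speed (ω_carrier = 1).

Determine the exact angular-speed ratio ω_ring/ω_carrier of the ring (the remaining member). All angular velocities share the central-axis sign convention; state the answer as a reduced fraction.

110/83

N_ring = 27 + 2·28 = 83
27(ω_s−ω_c) = −83(ω_r−ω_c),  ω_s=0, ω_c=1
ω_r = 1 − (27/83)(0−1) = 110/83
ω_r/ω_c = 110/83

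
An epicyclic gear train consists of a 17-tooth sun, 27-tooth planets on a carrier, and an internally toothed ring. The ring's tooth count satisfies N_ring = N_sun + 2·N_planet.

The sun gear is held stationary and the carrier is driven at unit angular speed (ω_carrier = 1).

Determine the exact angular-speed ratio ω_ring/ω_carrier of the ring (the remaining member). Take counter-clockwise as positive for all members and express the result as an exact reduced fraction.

N_ring = 17 + 2·27 = 71
17(ω_s−ω_c) = −71(ω_r−ω_c),  ω_s=0, ω_c=1
ω_r = 1 − (17/71)(0−1) = 88/71
ω_r/ω_c = 88/71

88/71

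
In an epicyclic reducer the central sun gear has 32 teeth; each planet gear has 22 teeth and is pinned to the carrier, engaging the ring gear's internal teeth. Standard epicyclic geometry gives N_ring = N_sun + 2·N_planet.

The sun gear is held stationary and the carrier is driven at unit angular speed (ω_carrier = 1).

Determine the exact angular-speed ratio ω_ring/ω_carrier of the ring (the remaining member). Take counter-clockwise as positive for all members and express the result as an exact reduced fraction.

27/19

N_ring = 32 + 2·22 = 76
32(ω_s−ω_c) = −76(ω_r−ω_c),  ω_s=0, ω_c=1
ω_r = 1 − (32/76)(0−1) = 27/19
ω_r/ω_c = 27/19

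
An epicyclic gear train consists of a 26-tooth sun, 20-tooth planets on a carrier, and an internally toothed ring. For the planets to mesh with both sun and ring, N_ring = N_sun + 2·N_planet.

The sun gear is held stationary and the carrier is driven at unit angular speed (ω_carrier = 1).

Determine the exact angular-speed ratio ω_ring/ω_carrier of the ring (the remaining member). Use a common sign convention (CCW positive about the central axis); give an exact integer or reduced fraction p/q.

N_ring = 26 + 2·20 = 66
26(ω_s−ω_c) = −66(ω_r−ω_c),  ω_s=0, ω_c=1
ω_r = 1 − (26/66)(0−1) = 46/33
ω_r/ω_c = 46/33

46/33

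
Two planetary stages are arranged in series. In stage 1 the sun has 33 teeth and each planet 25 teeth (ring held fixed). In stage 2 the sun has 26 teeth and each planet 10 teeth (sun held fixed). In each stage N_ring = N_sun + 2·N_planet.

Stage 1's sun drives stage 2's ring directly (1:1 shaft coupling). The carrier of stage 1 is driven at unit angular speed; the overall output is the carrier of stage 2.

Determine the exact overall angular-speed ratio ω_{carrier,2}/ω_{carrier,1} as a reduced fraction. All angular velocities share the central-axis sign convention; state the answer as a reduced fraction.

Stage 1: N_ring = 33 + 2·25 = 83
Stage 1: 33(ω_s−ω_c) = −83(ω_r−ω_c),  ω_r=0, ω_c=1
Stage 1: ω_s = 1 − (83/33)(0−1) = 116/33
  ⇒ ω_s¹/ω_c¹ = 116/33
Stage 2: N_ring = 26 + 2·10 = 46
Stage 2: 26(ω_s−ω_c) = −46(ω_r−ω_c),  ω_s=0, ω_r=1
Stage 2: 26(0−ω_c) = −46(1−ω_c)  ⇒  72ω_c = 46  ⇒  ω_c = 23/36
  ⇒ ω_c²/ω_r² = 23/36
Coupling ω_r² = ω_s¹ ⇒ overall = 116/33 × 23/36 = 667/297

667/297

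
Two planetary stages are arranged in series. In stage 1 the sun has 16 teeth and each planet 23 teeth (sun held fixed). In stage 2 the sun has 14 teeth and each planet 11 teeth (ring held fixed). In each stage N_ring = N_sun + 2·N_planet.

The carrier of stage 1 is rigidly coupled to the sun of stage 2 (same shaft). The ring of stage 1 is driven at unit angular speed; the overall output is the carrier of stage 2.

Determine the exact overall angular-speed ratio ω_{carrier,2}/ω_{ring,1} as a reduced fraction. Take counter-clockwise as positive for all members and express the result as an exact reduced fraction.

217/975

Stage 1: N_ring = 16 + 2·23 = 62
Stage 1: 16(ω_s−ω_c) = −62(ω_r−ω_c),  ω_s=0, ω_r=1
Stage 1: 16(0−ω_c) = −62(1−ω_c)  ⇒  78ω_c = 62  ⇒  ω_c = 31/39
  ⇒ ω_c¹/ω_r¹ = 31/39
Stage 2: N_ring = 14 + 2·11 = 36
Stage 2: 14(ω_s−ω_c) = −36(ω_r−ω_c),  ω_r=0, ω_s=1
Stage 2: 14(1−ω_c) = −36(0−ω_c)  ⇒  50ω_c = 14  ⇒  ω_c = 7/25
  ⇒ ω_c²/ω_s² = 7/25
Coupling ω_s² = ω_c¹ ⇒ overall = 31/39 × 7/25 = 217/975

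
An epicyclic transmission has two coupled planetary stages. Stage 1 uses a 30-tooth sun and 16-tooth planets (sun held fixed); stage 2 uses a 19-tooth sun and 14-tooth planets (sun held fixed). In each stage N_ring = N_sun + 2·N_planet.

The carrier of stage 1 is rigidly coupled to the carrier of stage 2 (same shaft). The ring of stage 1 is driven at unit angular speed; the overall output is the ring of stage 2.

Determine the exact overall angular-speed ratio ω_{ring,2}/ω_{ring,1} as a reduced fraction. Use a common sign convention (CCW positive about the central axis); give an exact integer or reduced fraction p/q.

1023/1081

Stage 1: N_ring = 30 + 2·16 = 62
Stage 1: 30(ω_s−ω_c) = −62(ω_r−ω_c),  ω_s=0, ω_r=1
Stage 1: 30(0−ω_c) = −62(1−ω_c)  ⇒  92ω_c = 62  ⇒  ω_c = 31/46
  ⇒ ω_c¹/ω_r¹ = 31/46
Stage 2: N_ring = 19 + 2·14 = 47
Stage 2: 19(ω_s−ω_c) = −47(ω_r−ω_c),  ω_s=0, ω_c=1
Stage 2: ω_r = 1 − (19/47)(0−1) = 66/47
  ⇒ ω_r²/ω_c² = 66/47
Coupling ω_c² = ω_c¹ ⇒ overall = 31/46 × 66/47 = 1023/1081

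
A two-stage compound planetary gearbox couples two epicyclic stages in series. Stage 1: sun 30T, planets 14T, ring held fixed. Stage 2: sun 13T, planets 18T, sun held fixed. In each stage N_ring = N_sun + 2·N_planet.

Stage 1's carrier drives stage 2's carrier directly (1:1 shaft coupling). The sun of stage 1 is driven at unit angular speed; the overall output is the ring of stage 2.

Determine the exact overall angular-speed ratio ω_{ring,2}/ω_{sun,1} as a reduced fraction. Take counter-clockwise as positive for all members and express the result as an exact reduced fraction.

465/1078

Stage 1: N_ring = 30 + 2·14 = 58
Stage 1: 30(ω_s−ω_c) = −58(ω_r−ω_c),  ω_r=0, ω_s=1
Stage 1: 30(1−ω_c) = −58(0−ω_c)  ⇒  88ω_c = 30  ⇒  ω_c = 15/44
  ⇒ ω_c¹/ω_s¹ = 15/44
Stage 2: N_ring = 13 + 2·18 = 49
Stage 2: 13(ω_s−ω_c) = −49(ω_r−ω_c),  ω_s=0, ω_c=1
Stage 2: ω_r = 1 − (13/49)(0−1) = 62/49
  ⇒ ω_r²/ω_c² = 62/49
Coupling ω_c² = ω_c¹ ⇒ overall = 15/44 × 62/49 = 465/1078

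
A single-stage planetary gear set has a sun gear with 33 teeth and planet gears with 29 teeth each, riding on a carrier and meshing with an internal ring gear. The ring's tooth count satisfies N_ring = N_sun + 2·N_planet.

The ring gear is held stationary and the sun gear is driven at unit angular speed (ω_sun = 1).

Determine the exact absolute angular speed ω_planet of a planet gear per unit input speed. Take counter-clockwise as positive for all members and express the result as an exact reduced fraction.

-33/58

N_ring = 33 + 2·29 = 91
33(ω_s−ω_c) = −91(ω_r−ω_c),  ω_r=0, ω_s=1
33(1−ω_c) = −91(0−ω_c)  ⇒  124ω_c = 33  ⇒  ω_c = 33/124
sun–planet: 33·(1−33/124) = −29·(ω_p−ω_c)  ⇒  ω_p−ω_c = −(33/29)·(91/124) = -3003/3596
ω_p = 33/124 − 3003/3596 = -33/58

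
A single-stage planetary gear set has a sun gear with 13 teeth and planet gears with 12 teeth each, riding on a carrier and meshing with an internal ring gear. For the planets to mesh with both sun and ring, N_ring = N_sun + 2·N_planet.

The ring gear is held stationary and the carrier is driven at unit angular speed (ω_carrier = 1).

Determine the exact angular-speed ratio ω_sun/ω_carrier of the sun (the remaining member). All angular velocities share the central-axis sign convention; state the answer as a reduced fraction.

N_ring = 13 + 2·12 = 37
13(ω_s−ω_c) = −37(ω_r−ω_c),  ω_r=0, ω_c=1
ω_s = 1 − (37/13)(0−1) = 50/13
ω_s/ω_c = 50/13

50/13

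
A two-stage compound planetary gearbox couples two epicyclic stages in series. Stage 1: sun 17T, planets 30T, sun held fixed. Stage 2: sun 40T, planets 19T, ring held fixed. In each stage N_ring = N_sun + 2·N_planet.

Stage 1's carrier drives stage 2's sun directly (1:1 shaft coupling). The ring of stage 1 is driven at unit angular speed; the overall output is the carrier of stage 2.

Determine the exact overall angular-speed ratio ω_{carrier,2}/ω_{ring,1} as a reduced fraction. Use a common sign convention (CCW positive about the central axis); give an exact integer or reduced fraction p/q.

Stage 1: N_ring = 17 + 2·30 = 77
Stage 1: 17(ω_s−ω_c) = −77(ω_r−ω_c),  ω_s=0, ω_r=1
Stage 1: 17(0−ω_c) = −77(1−ω_c)  ⇒  94ω_c = 77  ⇒  ω_c = 77/94
  ⇒ ω_c¹/ω_r¹ = 77/94
Stage 2: N_ring = 40 + 2·19 = 78
Stage 2: 40(ω_s−ω_c) = −78(ω_r−ω_c),  ω_r=0, ω_s=1
Stage 2: 40(1−ω_c) = −78(0−ω_c)  ⇒  118ω_c = 40  ⇒  ω_c = 20/59
  ⇒ ω_c²/ω_s² = 20/59
Coupling ω_s² = ω_c¹ ⇒ overall = 77/94 × 20/59 = 770/2773

770/2773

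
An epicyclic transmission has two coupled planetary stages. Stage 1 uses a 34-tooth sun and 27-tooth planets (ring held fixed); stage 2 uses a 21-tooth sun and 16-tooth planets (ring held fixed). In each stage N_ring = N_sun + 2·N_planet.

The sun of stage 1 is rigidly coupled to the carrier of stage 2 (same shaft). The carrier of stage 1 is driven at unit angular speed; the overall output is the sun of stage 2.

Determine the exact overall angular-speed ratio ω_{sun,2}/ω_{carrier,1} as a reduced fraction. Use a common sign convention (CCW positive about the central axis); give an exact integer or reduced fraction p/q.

Stage 1: N_ring = 34 + 2·27 = 88
Stage 1: 34(ω_s−ω_c) = −88(ω_r−ω_c),  ω_r=0, ω_c=1
Stage 1: ω_s = 1 − (88/34)(0−1) = 61/17
  ⇒ ω_s¹/ω_c¹ = 61/17
Stage 2: N_ring = 21 + 2·16 = 53
Stage 2: 21(ω_s−ω_c) = −53(ω_r−ω_c),  ω_r=0, ω_c=1
Stage 2: ω_s = 1 − (53/21)(0−1) = 74/21
  ⇒ ω_s²/ω_c² = 74/21
Coupling ω_c² = ω_s¹ ⇒ overall = 61/17 × 74/21 = 4514/357

4514/357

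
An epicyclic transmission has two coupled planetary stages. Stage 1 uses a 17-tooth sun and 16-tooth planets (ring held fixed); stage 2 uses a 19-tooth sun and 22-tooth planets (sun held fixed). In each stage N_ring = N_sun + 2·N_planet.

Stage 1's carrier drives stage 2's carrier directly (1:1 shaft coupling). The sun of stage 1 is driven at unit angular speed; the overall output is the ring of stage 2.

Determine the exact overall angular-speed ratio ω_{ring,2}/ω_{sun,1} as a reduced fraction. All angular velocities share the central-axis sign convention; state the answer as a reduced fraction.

697/2079

Stage 1: N_ring = 17 + 2·16 = 49
Stage 1: 17(ω_s−ω_c) = −49(ω_r−ω_c),  ω_r=0, ω_s=1
Stage 1: 17(1−ω_c) = −49(0−ω_c)  ⇒  66ω_c = 17  ⇒  ω_c = 17/66
  ⇒ ω_c¹/ω_s¹ = 17/66
Stage 2: N_ring = 19 + 2·22 = 63
Stage 2: 19(ω_s−ω_c) = −63(ω_r−ω_c),  ω_s=0, ω_c=1
Stage 2: ω_r = 1 − (19/63)(0−1) = 82/63
  ⇒ ω_r²/ω_c² = 82/63
Coupling ω_c² = ω_c¹ ⇒ overall = 17/66 × 82/63 = 697/2079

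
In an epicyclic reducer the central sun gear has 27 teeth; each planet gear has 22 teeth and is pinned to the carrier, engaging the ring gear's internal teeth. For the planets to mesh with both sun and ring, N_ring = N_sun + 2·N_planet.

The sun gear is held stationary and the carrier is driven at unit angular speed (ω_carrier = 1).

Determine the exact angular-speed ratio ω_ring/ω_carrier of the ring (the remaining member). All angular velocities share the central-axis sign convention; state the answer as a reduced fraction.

98/71

N_ring = 27 + 2·22 = 71
27(ω_s−ω_c) = −71(ω_r−ω_c),  ω_s=0, ω_c=1
ω_r = 1 − (27/71)(0−1) = 98/71
ω_r/ω_c = 98/71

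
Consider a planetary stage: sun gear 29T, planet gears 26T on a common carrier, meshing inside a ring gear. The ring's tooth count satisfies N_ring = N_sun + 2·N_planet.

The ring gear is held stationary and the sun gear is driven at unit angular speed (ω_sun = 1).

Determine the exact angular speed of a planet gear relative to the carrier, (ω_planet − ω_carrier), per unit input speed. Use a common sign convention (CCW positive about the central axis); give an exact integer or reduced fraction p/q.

N_ring = 29 + 2·26 = 81
29(ω_s−ω_c) = −81(ω_r−ω_c),  ω_r=0, ω_s=1
29(1−ω_c) = −81(0−ω_c)  ⇒  110ω_c = 29  ⇒  ω_c = 29/110
sun–planet: 29·(1−29/110) = −26·(ω_p−ω_c)  ⇒  ω_p−ω_c = −(29/26)·(81/110) = -2349/2860

-2349/2860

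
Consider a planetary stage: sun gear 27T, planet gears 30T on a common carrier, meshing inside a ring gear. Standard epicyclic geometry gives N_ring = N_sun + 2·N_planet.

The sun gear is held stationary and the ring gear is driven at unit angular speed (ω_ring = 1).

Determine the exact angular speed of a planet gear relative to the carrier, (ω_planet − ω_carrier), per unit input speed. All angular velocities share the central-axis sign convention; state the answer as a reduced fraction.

261/380

N_ring = 27 + 2·30 = 87
27(ω_s−ω_c) = −87(ω_r−ω_c),  ω_s=0, ω_r=1
27(0−ω_c) = −87(1−ω_c)  ⇒  114ω_c = 87  ⇒  ω_c = 29/38
sun–planet: 27·(0−29/38) = −30·(ω_p−ω_c)  ⇒  ω_p−ω_c = −(27/30)·(-29/38) = 261/380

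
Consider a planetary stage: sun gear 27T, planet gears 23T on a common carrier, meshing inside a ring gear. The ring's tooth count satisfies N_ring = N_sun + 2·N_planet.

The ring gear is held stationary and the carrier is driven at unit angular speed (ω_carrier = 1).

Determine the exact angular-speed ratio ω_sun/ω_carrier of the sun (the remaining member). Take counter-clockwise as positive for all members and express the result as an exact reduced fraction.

N_ring = 27 + 2·23 = 73
27(ω_s−ω_c) = −73(ω_r−ω_c),  ω_r=0, ω_c=1
ω_s = 1 − (73/27)(0−1) = 100/27
ω_s/ω_c = 100/27

100/27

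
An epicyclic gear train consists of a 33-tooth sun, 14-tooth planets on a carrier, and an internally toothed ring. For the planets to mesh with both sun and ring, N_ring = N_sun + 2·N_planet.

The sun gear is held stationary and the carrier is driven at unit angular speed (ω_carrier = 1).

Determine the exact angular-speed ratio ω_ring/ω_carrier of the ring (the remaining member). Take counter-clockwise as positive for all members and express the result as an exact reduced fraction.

N_ring = 33 + 2·14 = 61
33(ω_s−ω_c) = −61(ω_r−ω_c),  ω_s=0, ω_c=1
ω_r = 1 − (33/61)(0−1) = 94/61
ω_r/ω_c = 94/61

94/61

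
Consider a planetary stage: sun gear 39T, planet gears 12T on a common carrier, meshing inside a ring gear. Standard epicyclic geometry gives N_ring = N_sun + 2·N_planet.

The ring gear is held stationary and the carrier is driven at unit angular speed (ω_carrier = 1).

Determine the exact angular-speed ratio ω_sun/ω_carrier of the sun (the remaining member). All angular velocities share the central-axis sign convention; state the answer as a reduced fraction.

N_ring = 39 + 2·12 = 63
39(ω_s−ω_c) = −63(ω_r−ω_c),  ω_r=0, ω_c=1
ω_s = 1 − (63/39)(0−1) = 34/13
ω_s/ω_c = 34/13

34/13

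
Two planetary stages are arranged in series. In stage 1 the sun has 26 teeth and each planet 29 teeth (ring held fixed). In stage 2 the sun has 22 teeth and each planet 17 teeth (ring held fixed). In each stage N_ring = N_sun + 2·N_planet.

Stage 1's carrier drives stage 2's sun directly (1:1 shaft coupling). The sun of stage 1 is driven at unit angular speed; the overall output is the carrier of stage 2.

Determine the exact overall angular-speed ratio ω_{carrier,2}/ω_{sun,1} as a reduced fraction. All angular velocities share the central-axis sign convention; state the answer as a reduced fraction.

1/15

Stage 1: N_ring = 26 + 2·29 = 84
Stage 1: 26(ω_s−ω_c) = −84(ω_r−ω_c),  ω_r=0, ω_s=1
Stage 1: 26(1−ω_c) = −84(0−ω_c)  ⇒  110ω_c = 26  ⇒  ω_c = 13/55
  ⇒ ω_c¹/ω_s¹ = 13/55
Stage 2: N_ring = 22 + 2·17 = 56
Stage 2: 22(ω_s−ω_c) = −56(ω_r−ω_c),  ω_r=0, ω_s=1
Stage 2: 22(1−ω_c) = −56(0−ω_c)  ⇒  78ω_c = 22  ⇒  ω_c = 11/39
  ⇒ ω_c²/ω_s² = 11/39
Coupling ω_s² = ω_c¹ ⇒ overall = 13/55 × 11/39 = 1/15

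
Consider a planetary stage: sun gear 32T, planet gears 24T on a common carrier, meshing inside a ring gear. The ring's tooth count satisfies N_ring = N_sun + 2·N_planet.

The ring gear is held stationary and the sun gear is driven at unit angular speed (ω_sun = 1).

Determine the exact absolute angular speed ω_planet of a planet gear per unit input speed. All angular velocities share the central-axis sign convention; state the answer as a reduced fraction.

-2/3

N_ring = 32 + 2·24 = 80
32(ω_s−ω_c) = −80(ω_r−ω_c),  ω_r=0, ω_s=1
32(1−ω_c) = −80(0−ω_c)  ⇒  112ω_c = 32  ⇒  ω_c = 2/7
sun–planet: 32·(1−2/7) = −24·(ω_p−ω_c)  ⇒  ω_p−ω_c = −(32/24)·(5/7) = -20/21
ω_p = 2/7 − 20/21 = -2/3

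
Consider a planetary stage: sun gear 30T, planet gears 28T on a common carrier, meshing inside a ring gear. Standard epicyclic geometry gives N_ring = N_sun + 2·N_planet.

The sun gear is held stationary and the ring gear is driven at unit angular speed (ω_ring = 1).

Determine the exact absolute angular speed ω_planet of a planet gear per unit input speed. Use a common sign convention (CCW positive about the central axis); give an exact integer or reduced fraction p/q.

43/28

N_ring = 30 + 2·28 = 86
30(ω_s−ω_c) = −86(ω_r−ω_c),  ω_s=0, ω_r=1
30(0−ω_c) = −86(1−ω_c)  ⇒  116ω_c = 86  ⇒  ω_c = 43/58
sun–planet: 30·(0−43/58) = −28·(ω_p−ω_c)  ⇒  ω_p−ω_c = −(30/28)·(-43/58) = 645/812
ω_p = 43/58 + 645/812 = 43/28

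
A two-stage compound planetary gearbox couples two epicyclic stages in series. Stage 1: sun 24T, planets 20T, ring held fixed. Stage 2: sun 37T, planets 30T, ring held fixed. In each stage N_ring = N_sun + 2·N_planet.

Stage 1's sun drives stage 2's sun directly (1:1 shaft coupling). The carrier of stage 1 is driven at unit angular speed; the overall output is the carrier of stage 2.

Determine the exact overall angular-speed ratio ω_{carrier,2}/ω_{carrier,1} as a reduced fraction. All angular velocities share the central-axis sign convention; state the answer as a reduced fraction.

407/402

Stage 1: N_ring = 24 + 2·20 = 64
Stage 1: 24(ω_s−ω_c) = −64(ω_r−ω_c),  ω_r=0, ω_c=1
Stage 1: ω_s = 1 − (64/24)(0−1) = 11/3
  ⇒ ω_s¹/ω_c¹ = 11/3
Stage 2: N_ring = 37 + 2·30 = 97
Stage 2: 37(ω_s−ω_c) = −97(ω_r−ω_c),  ω_r=0, ω_s=1
Stage 2: 37(1−ω_c) = −97(0−ω_c)  ⇒  134ω_c = 37  ⇒  ω_c = 37/134
  ⇒ ω_c²/ω_s² = 37/134
Coupling ω_s² = ω_s¹ ⇒ overall = 11/3 × 37/134 = 407/402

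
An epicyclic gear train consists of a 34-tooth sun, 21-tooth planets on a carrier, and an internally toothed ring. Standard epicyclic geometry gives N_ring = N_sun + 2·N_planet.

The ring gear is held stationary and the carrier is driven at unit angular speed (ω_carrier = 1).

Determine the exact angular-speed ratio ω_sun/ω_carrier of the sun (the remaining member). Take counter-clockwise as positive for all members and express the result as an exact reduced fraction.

55/17

N_ring = 34 + 2·21 = 76
34(ω_s−ω_c) = −76(ω_r−ω_c),  ω_r=0, ω_c=1
ω_s = 1 − (76/34)(0−1) = 55/17
ω_s/ω_c = 55/17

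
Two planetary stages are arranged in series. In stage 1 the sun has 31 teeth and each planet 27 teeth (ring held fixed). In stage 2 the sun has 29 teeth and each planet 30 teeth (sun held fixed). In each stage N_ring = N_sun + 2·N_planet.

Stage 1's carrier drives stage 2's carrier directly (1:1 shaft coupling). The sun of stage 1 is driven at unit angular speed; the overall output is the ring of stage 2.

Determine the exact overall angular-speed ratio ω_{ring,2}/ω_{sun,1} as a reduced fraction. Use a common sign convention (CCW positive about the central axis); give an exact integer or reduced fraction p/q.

1829/5162

Stage 1: N_ring = 31 + 2·27 = 85
Stage 1: 31(ω_s−ω_c) = −85(ω_r−ω_c),  ω_r=0, ω_s=1
Stage 1: 31(1−ω_c) = −85(0−ω_c)  ⇒  116ω_c = 31  ⇒  ω_c = 31/116
  ⇒ ω_c¹/ω_s¹ = 31/116
Stage 2: N_ring = 29 + 2·30 = 89
Stage 2: 29(ω_s−ω_c) = −89(ω_r−ω_c),  ω_s=0, ω_c=1
Stage 2: ω_r = 1 − (29/89)(0−1) = 118/89
  ⇒ ω_r²/ω_c² = 118/89
Coupling ω_c² = ω_c¹ ⇒ overall = 31/116 × 118/89 = 1829/5162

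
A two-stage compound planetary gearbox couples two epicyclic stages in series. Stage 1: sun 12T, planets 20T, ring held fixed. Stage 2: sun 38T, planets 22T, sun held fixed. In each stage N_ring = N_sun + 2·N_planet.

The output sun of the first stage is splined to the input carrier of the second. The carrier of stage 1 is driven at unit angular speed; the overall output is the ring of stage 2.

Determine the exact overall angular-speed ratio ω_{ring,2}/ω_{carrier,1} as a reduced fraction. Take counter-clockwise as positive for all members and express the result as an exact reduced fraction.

320/41

Stage 1: N_ring = 12 + 2·20 = 52
Stage 1: 12(ω_s−ω_c) = −52(ω_r−ω_c),  ω_r=0, ω_c=1
Stage 1: ω_s = 1 − (52/12)(0−1) = 16/3
  ⇒ ω_s¹/ω_c¹ = 16/3
Stage 2: N_ring = 38 + 2·22 = 82
Stage 2: 38(ω_s−ω_c) = −82(ω_r−ω_c),  ω_s=0, ω_c=1
Stage 2: ω_r = 1 − (38/82)(0−1) = 60/41
  ⇒ ω_r²/ω_c² = 60/41
Coupling ω_c² = ω_s¹ ⇒ overall = 16/3 × 60/41 = 320/41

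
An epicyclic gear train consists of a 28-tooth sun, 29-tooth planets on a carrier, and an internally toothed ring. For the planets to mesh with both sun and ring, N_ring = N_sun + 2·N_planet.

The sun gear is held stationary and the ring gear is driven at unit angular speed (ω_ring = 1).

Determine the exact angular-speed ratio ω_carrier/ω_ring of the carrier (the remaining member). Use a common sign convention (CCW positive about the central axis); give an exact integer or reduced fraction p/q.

N_ring = 28 + 2·29 = 86
28(ω_s−ω_c) = −86(ω_r−ω_c),  ω_s=0, ω_r=1
28(0−ω_c) = −86(1−ω_c)  ⇒  114ω_c = 86  ⇒  ω_c = 43/57
ω_c/ω_r = 43/57

43/57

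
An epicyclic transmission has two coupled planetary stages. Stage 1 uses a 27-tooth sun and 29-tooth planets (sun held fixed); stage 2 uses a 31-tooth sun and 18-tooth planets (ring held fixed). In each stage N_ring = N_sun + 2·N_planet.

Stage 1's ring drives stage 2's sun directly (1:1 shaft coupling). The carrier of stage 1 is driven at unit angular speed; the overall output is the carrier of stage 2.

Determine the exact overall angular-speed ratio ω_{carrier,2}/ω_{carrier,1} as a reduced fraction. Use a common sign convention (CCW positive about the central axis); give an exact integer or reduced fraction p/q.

Stage 1: N_ring = 27 + 2·29 = 85
Stage 1: 27(ω_s−ω_c) = −85(ω_r−ω_c),  ω_s=0, ω_c=1
Stage 1: ω_r = 1 − (27/85)(0−1) = 112/85
  ⇒ ω_r¹/ω_c¹ = 112/85
Stage 2: N_ring = 31 + 2·18 = 67
Stage 2: 31(ω_s−ω_c) = −67(ω_r−ω_c),  ω_r=0, ω_s=1
Stage 2: 31(1−ω_c) = −67(0−ω_c)  ⇒  98ω_c = 31  ⇒  ω_c = 31/98
  ⇒ ω_c²/ω_s² = 31/98
Coupling ω_s² = ω_r¹ ⇒ overall = 112/85 × 31/98 = 248/595

248/595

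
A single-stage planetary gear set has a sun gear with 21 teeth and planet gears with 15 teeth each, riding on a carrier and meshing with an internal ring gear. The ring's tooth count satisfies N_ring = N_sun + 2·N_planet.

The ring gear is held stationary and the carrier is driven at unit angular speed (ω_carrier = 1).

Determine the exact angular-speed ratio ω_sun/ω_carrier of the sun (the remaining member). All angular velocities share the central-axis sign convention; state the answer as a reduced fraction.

N_ring = 21 + 2·15 = 51
21(ω_s−ω_c) = −51(ω_r−ω_c),  ω_r=0, ω_c=1
ω_s = 1 − (51/21)(0−1) = 24/7
ω_s/ω_c = 24/7

24/7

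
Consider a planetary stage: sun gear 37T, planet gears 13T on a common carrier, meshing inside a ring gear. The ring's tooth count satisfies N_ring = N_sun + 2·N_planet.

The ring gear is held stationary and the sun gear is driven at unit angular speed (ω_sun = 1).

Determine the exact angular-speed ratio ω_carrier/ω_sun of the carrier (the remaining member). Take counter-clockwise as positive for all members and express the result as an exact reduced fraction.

37/100

N_ring = 37 + 2·13 = 63
37(ω_s−ω_c) = −63(ω_r−ω_c),  ω_r=0, ω_s=1
37(1−ω_c) = −63(0−ω_c)  ⇒  100ω_c = 37  ⇒  ω_c = 37/100
ω_c/ω_s = 37/100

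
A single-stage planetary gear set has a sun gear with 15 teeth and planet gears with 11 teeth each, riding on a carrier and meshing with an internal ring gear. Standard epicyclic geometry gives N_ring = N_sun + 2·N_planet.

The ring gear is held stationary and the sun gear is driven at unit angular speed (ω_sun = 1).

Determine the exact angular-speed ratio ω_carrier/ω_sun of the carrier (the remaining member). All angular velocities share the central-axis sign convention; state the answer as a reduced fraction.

15/52

N_ring = 15 + 2·11 = 37
15(ω_s−ω_c) = −37(ω_r−ω_c),  ω_r=0, ω_s=1
15(1−ω_c) = −37(0−ω_c)  ⇒  52ω_c = 15  ⇒  ω_c = 15/52
ω_c/ω_s = 15/52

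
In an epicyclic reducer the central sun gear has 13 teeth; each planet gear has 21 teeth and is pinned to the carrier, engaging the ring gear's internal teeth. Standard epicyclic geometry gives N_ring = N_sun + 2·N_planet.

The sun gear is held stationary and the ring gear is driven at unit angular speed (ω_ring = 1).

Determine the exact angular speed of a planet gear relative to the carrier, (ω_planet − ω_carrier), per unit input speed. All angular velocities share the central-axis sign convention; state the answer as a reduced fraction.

N_ring = 13 + 2·21 = 55
13(ω_s−ω_c) = −55(ω_r−ω_c),  ω_s=0, ω_r=1
13(0−ω_c) = −55(1−ω_c)  ⇒  68ω_c = 55  ⇒  ω_c = 55/68
sun–planet: 13·(0−55/68) = −21·(ω_p−ω_c)  ⇒  ω_p−ω_c = −(13/21)·(-55/68) = 715/1428

715/1428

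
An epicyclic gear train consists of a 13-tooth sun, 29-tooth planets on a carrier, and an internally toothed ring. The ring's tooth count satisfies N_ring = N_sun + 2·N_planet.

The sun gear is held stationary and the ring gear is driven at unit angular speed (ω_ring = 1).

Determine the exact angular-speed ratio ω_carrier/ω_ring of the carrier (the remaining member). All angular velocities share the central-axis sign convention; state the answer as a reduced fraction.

N_ring = 13 + 2·29 = 71
13(ω_s−ω_c) = −71(ω_r−ω_c),  ω_s=0, ω_r=1
13(0−ω_c) = −71(1−ω_c)  ⇒  84ω_c = 71  ⇒  ω_c = 71/84
ω_c/ω_r = 71/84

71/84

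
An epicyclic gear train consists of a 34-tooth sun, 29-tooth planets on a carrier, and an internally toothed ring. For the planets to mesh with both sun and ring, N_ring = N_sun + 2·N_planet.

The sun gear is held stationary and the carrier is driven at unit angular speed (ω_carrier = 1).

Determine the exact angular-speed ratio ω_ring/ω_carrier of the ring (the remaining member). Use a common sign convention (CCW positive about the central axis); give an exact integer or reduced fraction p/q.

63/46

N_ring = 34 + 2·29 = 92
34(ω_s−ω_c) = −92(ω_r−ω_c),  ω_s=0, ω_c=1
ω_r = 1 − (34/92)(0−1) = 63/46
ω_r/ω_c = 63/46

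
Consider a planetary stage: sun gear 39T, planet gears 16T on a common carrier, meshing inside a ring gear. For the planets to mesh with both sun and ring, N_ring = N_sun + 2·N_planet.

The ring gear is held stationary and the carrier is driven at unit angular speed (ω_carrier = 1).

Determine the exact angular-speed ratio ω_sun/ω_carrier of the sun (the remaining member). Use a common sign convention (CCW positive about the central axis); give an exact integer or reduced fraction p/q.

N_ring = 39 + 2·16 = 71
39(ω_s−ω_c) = −71(ω_r−ω_c),  ω_r=0, ω_c=1
ω_s = 1 − (71/39)(0−1) = 110/39
ω_s/ω_c = 110/39

110/39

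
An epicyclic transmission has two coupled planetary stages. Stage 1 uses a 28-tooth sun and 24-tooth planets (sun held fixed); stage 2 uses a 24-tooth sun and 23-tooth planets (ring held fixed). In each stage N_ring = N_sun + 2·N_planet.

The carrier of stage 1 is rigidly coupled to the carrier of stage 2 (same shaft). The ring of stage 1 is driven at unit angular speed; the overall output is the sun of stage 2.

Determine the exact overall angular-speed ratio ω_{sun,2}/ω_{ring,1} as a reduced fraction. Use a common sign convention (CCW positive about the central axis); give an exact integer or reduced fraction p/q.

Stage 1: N_ring = 28 + 2·24 = 76
Stage 1: 28(ω_s−ω_c) = −76(ω_r−ω_c),  ω_s=0, ω_r=1
Stage 1: 28(0−ω_c) = −76(1−ω_c)  ⇒  104ω_c = 76  ⇒  ω_c = 19/26
  ⇒ ω_c¹/ω_r¹ = 19/26
Stage 2: N_ring = 24 + 2·23 = 70
Stage 2: 24(ω_s−ω_c) = −70(ω_r−ω_c),  ω_r=0, ω_c=1
Stage 2: ω_s = 1 − (70/24)(0−1) = 47/12
  ⇒ ω_s²/ω_c² = 47/12
Coupling ω_c² = ω_c¹ ⇒ overall = 19/26 × 47/12 = 893/312

893/312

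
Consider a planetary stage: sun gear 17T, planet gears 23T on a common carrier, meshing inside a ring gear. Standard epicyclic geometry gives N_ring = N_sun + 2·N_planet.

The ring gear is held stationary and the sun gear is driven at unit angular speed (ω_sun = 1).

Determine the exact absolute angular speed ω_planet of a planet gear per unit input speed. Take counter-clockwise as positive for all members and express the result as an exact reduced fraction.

-17/46

N_ring = 17 + 2·23 = 63
17(ω_s−ω_c) = −63(ω_r−ω_c),  ω_r=0, ω_s=1
17(1−ω_c) = −63(0−ω_c)  ⇒  80ω_c = 17  ⇒  ω_c = 17/80
sun–planet: 17·(1−17/80) = −23·(ω_p−ω_c)  ⇒  ω_p−ω_c = −(17/23)·(63/80) = -1071/1840
ω_p = 17/80 − 1071/1840 = -17/46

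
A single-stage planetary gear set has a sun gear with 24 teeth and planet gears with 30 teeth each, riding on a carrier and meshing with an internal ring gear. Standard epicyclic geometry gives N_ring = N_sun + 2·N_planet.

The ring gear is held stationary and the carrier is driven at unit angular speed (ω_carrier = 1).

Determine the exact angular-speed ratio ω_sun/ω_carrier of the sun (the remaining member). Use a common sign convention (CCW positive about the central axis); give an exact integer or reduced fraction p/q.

9/2

N_ring = 24 + 2·30 = 84
24(ω_s−ω_c) = −84(ω_r−ω_c),  ω_r=0, ω_c=1
ω_s = 1 − (84/24)(0−1) = 9/2
ω_s/ω_c = 9/2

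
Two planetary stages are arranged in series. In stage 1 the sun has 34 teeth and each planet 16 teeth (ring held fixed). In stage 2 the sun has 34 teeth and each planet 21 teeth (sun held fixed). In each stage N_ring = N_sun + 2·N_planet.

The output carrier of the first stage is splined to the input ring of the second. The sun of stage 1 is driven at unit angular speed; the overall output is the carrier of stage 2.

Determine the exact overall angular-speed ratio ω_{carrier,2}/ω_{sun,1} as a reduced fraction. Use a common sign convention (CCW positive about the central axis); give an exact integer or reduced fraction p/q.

Stage 1: N_ring = 34 + 2·16 = 66
Stage 1: 34(ω_s−ω_c) = −66(ω_r−ω_c),  ω_r=0, ω_s=1
Stage 1: 34(1−ω_c) = −66(0−ω_c)  ⇒  100ω_c = 34  ⇒  ω_c = 17/50
  ⇒ ω_c¹/ω_s¹ = 17/50
Stage 2: N_ring = 34 + 2·21 = 76
Stage 2: 34(ω_s−ω_c) = −76(ω_r−ω_c),  ω_s=0, ω_r=1
Stage 2: 34(0−ω_c) = −76(1−ω_c)  ⇒  110ω_c = 76  ⇒  ω_c = 38/55
  ⇒ ω_c²/ω_r² = 38/55
Coupling ω_r² = ω_c¹ ⇒ overall = 17/50 × 38/55 = 323/1375

323/1375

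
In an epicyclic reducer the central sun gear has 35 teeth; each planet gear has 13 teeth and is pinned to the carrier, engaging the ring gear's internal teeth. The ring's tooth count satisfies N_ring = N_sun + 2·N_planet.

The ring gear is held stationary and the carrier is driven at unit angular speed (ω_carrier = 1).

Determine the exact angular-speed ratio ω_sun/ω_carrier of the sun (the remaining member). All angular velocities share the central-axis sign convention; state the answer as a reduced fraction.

96/35

N_ring = 35 + 2·13 = 61
35(ω_s−ω_c) = −61(ω_r−ω_c),  ω_r=0, ω_c=1
ω_s = 1 − (61/35)(0−1) = 96/35
ω_s/ω_c = 96/35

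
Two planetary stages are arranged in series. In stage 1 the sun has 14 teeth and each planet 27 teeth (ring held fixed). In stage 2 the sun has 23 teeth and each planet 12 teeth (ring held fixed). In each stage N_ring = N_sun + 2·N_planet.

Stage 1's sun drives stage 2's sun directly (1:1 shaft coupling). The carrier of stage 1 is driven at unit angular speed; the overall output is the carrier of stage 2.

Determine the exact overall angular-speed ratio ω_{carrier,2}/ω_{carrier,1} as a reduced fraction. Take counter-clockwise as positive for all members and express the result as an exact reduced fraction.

943/490

Stage 1: N_ring = 14 + 2·27 = 68
Stage 1: 14(ω_s−ω_c) = −68(ω_r−ω_c),  ω_r=0, ω_c=1
Stage 1: ω_s = 1 − (68/14)(0−1) = 41/7
  ⇒ ω_s¹/ω_c¹ = 41/7
Stage 2: N_ring = 23 + 2·12 = 47
Stage 2: 23(ω_s−ω_c) = −47(ω_r−ω_c),  ω_r=0, ω_s=1
Stage 2: 23(1−ω_c) = −47(0−ω_c)  ⇒  70ω_c = 23  ⇒  ω_c = 23/70
  ⇒ ω_c²/ω_s² = 23/70
Coupling ω_s² = ω_s¹ ⇒ overall = 41/7 × 23/70 = 943/490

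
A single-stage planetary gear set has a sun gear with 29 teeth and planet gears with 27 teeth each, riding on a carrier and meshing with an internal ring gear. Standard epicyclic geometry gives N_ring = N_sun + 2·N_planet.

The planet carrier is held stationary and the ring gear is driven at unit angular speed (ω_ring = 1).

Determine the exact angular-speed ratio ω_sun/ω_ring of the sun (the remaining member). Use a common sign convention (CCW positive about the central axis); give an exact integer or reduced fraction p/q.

-83/29

N_ring = 29 + 2·27 = 83
29(ω_s−ω_c) = −83(ω_r−ω_c),  ω_c=0, ω_r=1
ω_s = 0 − (83/29)(1−0) = -83/29
ω_s/ω_r = -83/29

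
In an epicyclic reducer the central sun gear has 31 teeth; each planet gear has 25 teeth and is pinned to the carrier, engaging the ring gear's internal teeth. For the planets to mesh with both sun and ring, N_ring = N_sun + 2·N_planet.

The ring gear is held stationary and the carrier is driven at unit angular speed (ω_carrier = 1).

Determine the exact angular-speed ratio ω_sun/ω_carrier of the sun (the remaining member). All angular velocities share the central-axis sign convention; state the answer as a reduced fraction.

N_ring = 31 + 2·25 = 81
31(ω_s−ω_c) = −81(ω_r−ω_c),  ω_r=0, ω_c=1
ω_s = 1 − (81/31)(0−1) = 112/31
ω_s/ω_c = 112/31

112/31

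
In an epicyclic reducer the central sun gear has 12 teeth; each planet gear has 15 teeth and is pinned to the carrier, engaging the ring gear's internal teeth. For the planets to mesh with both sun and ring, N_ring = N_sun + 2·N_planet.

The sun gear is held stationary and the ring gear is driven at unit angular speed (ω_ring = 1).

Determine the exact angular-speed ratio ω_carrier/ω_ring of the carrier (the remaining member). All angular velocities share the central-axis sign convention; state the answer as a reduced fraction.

N_ring = 12 + 2·15 = 42
12(ω_s−ω_c) = −42(ω_r−ω_c),  ω_s=0, ω_r=1
12(0−ω_c) = −42(1−ω_c)  ⇒  54ω_c = 42  ⇒  ω_c = 7/9
ω_c/ω_r = 7/9

7/9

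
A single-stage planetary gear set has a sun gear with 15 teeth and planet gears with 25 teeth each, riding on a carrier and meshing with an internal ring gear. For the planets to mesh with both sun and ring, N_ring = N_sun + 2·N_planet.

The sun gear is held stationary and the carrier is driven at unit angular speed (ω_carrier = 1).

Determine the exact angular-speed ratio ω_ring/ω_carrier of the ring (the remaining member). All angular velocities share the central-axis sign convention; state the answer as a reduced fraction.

N_ring = 15 + 2·25 = 65
15(ω_s−ω_c) = −65(ω_r−ω_c),  ω_s=0, ω_c=1
ω_r = 1 − (15/65)(0−1) = 16/13
ω_r/ω_c = 16/13

16/13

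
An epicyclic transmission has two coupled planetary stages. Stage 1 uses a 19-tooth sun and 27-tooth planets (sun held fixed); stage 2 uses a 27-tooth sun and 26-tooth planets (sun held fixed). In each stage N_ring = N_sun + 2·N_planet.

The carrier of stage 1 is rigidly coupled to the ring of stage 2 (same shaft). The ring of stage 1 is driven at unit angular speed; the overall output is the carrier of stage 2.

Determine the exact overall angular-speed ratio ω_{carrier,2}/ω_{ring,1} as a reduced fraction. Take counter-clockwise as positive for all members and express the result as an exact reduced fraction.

Stage 1: N_ring = 19 + 2·27 = 73
Stage 1: 19(ω_s−ω_c) = −73(ω_r−ω_c),  ω_s=0, ω_r=1
Stage 1: 19(0−ω_c) = −73(1−ω_c)  ⇒  92ω_c = 73  ⇒  ω_c = 73/92
  ⇒ ω_c¹/ω_r¹ = 73/92
Stage 2: N_ring = 27 + 2·26 = 79
Stage 2: 27(ω_s−ω_c) = −79(ω_r−ω_c),  ω_s=0, ω_r=1
Stage 2: 27(0−ω_c) = −79(1−ω_c)  ⇒  106ω_c = 79  ⇒  ω_c = 79/106
  ⇒ ω_c²/ω_r² = 79/106
Coupling ω_r² = ω_c¹ ⇒ overall = 73/92 × 79/106 = 5767/9752

5767/9752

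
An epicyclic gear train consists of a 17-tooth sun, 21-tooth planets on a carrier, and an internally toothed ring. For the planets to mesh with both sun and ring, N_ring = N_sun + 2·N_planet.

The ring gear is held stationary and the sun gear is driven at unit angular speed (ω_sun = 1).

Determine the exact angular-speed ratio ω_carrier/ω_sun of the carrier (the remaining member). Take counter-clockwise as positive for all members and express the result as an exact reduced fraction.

17/76

N_ring = 17 + 2·21 = 59
17(ω_s−ω_c) = −59(ω_r−ω_c),  ω_r=0, ω_s=1
17(1−ω_c) = −59(0−ω_c)  ⇒  76ω_c = 17  ⇒  ω_c = 17/76
ω_c/ω_s = 17/76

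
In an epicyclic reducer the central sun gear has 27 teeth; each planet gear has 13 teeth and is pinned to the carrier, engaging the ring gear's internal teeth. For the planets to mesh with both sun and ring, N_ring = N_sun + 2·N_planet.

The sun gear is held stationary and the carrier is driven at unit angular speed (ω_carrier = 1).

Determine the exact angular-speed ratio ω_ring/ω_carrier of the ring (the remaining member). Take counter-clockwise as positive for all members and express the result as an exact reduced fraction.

N_ring = 27 + 2·13 = 53
27(ω_s−ω_c) = −53(ω_r−ω_c),  ω_s=0, ω_c=1
ω_r = 1 − (27/53)(0−1) = 80/53
ω_r/ω_c = 80/53

80/53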